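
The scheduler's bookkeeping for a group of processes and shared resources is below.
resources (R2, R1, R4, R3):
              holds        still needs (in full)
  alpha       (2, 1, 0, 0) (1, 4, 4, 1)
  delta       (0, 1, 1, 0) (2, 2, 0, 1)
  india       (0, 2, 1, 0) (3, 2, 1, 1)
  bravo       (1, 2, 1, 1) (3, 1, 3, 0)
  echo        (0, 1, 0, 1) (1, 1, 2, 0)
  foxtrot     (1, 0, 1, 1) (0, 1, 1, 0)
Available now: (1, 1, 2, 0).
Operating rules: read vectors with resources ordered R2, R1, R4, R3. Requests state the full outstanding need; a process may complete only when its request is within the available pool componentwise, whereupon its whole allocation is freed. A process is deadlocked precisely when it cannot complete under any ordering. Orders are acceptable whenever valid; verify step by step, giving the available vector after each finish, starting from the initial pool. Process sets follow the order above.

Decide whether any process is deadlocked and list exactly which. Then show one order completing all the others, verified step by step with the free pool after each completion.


The deadlocked set is alpha, india and bravo.
Key observation: after foxtrot, echo, delta the pool peaks at (2, 3, 4, 2), and each blocked process is short somewhere: alpha on R1; india on R2; bravo on R2.
The rest can finish in the order foxtrot, echo, delta. Step-by-step check:
  pool = (1, 1, 2, 0)
  foxtrot: need (0, 1, 1, 0) fits (1, 1, 2, 0); releases (1, 0, 1, 1), pool now (2, 1, 3, 1)
  echo: need (1, 1, 2, 0) fits (2, 1, 3, 1); releases (0, 1, 0, 1), pool now (2, 2, 3, 2)
  delta: need (2, 2, 0, 1) fits (2, 2, 3, 2); releases (0, 1, 1, 0), pool now (2, 3, 4, 2)
The blocked processes can never fit:
  alpha still needs (1, 4, 4, 1) but only (2, 3, 4, 2) is free — short on R1
  india still needs (3, 2, 1, 1) but only (2, 3, 4, 2) is free — short on R2
  bravo still needs (3, 1, 3, 0) but only (2, 3, 4, 2) is free — short on R2


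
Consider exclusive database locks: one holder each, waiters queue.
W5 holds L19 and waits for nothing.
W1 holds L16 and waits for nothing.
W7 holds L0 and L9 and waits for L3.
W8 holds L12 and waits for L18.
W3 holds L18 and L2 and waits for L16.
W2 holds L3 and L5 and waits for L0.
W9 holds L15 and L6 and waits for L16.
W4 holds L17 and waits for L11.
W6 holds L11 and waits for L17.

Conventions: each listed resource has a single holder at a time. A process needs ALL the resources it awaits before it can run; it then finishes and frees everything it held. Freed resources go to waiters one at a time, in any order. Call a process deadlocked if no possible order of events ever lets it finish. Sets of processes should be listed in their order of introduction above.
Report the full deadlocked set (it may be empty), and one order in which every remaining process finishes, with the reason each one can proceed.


Deadlocked set: W7, W2, W4 and W6.
Key observation: the loop W7 -> W2 -> W7 blocks itself forever; W4 and W6 are caught in further circular waits.
The rest can finish in the order W5, W1, W9, W3, W8.
Step-by-step check:
  W5 waits on nothing -> runs at once and releases L19
  W1 waits on nothing -> runs at once and releases L16
  W9: everything it awaited (L16) is free; runs, freeing L15 and L6
  W3: everything it awaited (L16) is free; runs, freeing L18 and L2
  W8: everything it awaited (L18) is free; runs, freeing L12


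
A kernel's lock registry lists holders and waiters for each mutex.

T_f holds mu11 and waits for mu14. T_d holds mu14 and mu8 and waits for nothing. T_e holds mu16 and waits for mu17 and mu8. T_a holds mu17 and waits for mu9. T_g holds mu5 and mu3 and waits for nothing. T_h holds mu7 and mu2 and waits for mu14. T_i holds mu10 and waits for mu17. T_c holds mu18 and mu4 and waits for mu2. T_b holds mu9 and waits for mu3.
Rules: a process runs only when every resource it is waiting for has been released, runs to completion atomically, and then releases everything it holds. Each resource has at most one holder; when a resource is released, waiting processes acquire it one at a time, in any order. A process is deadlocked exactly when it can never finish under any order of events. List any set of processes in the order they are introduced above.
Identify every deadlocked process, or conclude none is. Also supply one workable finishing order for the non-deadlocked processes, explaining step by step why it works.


Nothing here is deadlocked.
Key observation: the wait relation is loop-free; peeling off processes with no waits unwinds the whole state.
A valid finishing order for the others: T_g, T_d, T_h, T_b, T_f, T_a, T_e, T_i, T_c.
Step-by-step check:
  T_g: no waits; runs immediately, freeing mu5 and mu3
  T_d: no waits; runs immediately, freeing mu14 and mu8
  run T_h (all its waits — mu14 — are resolved); releases mu7 and mu2
  run T_b (all its waits — mu3 — are resolved); releases mu9
  run T_f (all its waits — mu14 — are resolved); releases mu11
  run T_a (all its waits — mu9 — are resolved); releases mu17
  run T_e (all its waits — mu17 and mu8 — are resolved); releases mu16
  run T_i (all its waits — mu17 — are resolved); releases mu10
  run T_c (all its waits — mu2 — are resolved); releases mu18 and mu4


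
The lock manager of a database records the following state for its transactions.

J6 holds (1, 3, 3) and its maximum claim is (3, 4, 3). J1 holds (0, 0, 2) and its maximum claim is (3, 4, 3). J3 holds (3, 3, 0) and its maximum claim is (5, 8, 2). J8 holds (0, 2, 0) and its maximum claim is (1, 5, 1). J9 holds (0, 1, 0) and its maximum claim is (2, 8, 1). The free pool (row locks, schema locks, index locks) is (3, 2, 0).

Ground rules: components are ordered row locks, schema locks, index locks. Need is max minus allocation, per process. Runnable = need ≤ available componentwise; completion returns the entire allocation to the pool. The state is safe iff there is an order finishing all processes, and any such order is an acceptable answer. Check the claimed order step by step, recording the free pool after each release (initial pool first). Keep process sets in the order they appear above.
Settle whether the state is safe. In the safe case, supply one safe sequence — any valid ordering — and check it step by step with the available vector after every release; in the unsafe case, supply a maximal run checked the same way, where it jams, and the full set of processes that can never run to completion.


SAFE, for example via the order J6, J3, J8, J9, J1.
Key observation: the first exact fit in this order is J3 — it needs (2, 5, 2) with (4, 5, 3) free, meeting a requested resource to the last unit.
Verifying each step:
  pool = (3, 2, 0)
  J6 needs (2, 1, 0) <= (3, 2, 0) -> finishes; pool += (1, 3, 3) = (4, 5, 3)
  J3 needs (2, 5, 2) <= (4, 5, 3) -> finishes; pool += (3, 3, 0) = (7, 8, 3)
  J8 needs (1, 3, 1) <= (7, 8, 3) -> finishes; pool += (0, 2, 0) = (7, 10, 3)
  J9 needs (2, 7, 1) <= (7, 10, 3) -> finishes; pool += (0, 1, 0) = (7, 11, 3)
  J1 needs (3, 4, 1) <= (7, 11, 3) -> finishes; pool += (0, 0, 2) = (7, 11, 5)


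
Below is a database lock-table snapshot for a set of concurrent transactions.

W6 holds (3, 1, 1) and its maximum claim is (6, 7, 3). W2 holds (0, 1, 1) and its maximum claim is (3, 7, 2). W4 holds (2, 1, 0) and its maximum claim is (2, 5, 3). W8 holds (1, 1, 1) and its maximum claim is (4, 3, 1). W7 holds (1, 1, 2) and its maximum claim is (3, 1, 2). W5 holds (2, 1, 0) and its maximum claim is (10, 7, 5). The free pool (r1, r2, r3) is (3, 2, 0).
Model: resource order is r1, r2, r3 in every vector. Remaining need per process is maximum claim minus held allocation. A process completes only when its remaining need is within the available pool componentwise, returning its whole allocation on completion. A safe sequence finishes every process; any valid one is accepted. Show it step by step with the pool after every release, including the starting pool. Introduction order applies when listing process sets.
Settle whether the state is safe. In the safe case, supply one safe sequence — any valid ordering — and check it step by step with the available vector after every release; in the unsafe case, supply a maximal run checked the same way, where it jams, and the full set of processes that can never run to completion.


UNSAFE — no complete ordering exists.
Key observation: the wall is r2: completing W8, W7, W4 brings the pool only to (7, 5, 3), and all the rest need more.
The run W8, W7, W4 cannot be extended any further. Step-by-step check:
  pool = (3, 2, 0)
  run W8 (needs (3, 2, 0), free (3, 2, 0)); after release of (1, 1, 1) the pool is (4, 3, 1)
  run W7 (needs (2, 0, 0), free (4, 3, 1)); after release of (1, 1, 2) the pool is (5, 4, 3)
  run W4 (needs (0, 4, 3), free (5, 4, 3)); after release of (2, 1, 0) the pool is (7, 5, 3)
  W6 cannot run: need (3, 6, 2) vs free (7, 5, 3) (insufficient r2)
  W2 cannot run: need (3, 6, 1) vs free (7, 5, 3) (insufficient r2)
  W5 cannot run: need (8, 6, 5) vs free (7, 5, 3) (insufficient r1, r2 and r3)
Permanently blocked: W6, W2 and W5.


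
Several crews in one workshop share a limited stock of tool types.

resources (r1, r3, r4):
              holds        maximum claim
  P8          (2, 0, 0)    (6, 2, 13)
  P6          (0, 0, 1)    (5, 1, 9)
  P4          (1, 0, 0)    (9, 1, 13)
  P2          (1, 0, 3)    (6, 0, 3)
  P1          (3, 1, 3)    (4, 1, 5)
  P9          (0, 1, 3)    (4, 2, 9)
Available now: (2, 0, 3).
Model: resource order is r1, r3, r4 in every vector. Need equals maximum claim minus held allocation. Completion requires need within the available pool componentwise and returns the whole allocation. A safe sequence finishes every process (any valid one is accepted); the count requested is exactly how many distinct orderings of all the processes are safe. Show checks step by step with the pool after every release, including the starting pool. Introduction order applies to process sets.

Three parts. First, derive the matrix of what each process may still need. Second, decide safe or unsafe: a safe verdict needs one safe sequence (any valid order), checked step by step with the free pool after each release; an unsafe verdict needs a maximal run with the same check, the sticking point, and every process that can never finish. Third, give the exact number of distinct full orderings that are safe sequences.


(1) Outstanding need per process (order r1, r3, r4):
  P8: (4, 2, 13)
  P6: (5, 1, 8)
  P4: (8, 1, 13)
  P2: (5, 0, 0)
  P1: (1, 0, 2)
  P9: (4, 1, 6)
(2) SAFE, for example via the order P1, P9, P2, P6, P8, P4.
Key observation: reading the order forward, P9 is the first process whose need (4, 1, 6) meets the free pool (5, 1, 6) exactly on a resource it requests.
Step-by-step check:
  pool = (2, 0, 3)
  P1 needs (1, 0, 2) <= (2, 0, 3) -> finishes; pool += (3, 1, 3) = (5, 1, 6)
  P9 needs (4, 1, 6) <= (5, 1, 6) -> finishes; pool += (0, 1, 3) = (5, 2, 9)
  P2 needs (5, 0, 0) <= (5, 2, 9) -> finishes; pool += (1, 0, 3) = (6, 2, 12)
  P6 needs (5, 1, 8) <= (6, 2, 12) -> finishes; pool += (0, 0, 1) = (6, 2, 13)
  P8 needs (4, 2, 13) <= (6, 2, 13) -> finishes; pool += (2, 0, 0) = (8, 2, 13)
  P4 needs (8, 1, 13) <= (8, 2, 13) -> finishes; pool += (1, 0, 0) = (9, 2, 13)
(3) The exact count: 4 of the possible complete orderings are safe sequences.


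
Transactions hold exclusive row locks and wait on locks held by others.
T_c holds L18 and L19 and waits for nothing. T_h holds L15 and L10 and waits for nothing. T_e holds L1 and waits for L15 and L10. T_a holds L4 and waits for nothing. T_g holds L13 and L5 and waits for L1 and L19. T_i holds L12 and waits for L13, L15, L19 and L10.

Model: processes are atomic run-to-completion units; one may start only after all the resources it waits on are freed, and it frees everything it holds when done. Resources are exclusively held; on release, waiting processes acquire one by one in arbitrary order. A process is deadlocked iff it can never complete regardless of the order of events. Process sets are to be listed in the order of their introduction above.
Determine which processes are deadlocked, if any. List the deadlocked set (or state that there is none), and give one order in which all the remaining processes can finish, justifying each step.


The deadlocked set is empty.
Key observation: every chain of waits terminates; starting from the processes that wait on nothing, all the rest unlock in turn.
One completion order for the rest: T_h, T_c, T_e, T_g, T_i, T_a.
Check, step by step:
  T_h waits on nothing -> runs at once and releases L15 and L10
  T_c waits on nothing -> runs at once and releases L18 and L19
  T_e waits on L15 and L10 — all released -> runs and releases L1
  T_g waits on L1 and L19 — all released -> runs and releases L13 and L5
  T_i waits on L13, L15, L19 and L10 — all released -> runs and releases L12
  T_a waits on nothing -> runs at once and releases L4


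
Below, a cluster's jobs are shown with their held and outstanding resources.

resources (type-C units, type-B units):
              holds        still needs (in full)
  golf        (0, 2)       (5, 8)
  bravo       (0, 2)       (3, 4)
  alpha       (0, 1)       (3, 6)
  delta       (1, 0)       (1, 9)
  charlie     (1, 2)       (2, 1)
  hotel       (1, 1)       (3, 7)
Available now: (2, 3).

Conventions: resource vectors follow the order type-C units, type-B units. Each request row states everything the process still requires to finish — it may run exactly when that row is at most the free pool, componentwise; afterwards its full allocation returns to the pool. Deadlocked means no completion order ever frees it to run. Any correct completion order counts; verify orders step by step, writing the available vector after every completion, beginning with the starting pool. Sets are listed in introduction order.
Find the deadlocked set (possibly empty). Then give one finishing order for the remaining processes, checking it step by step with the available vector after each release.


Nothing here is deadlocked.
Key observation: charlie fits the free pool immediately, and its release cascades until everyone finishes.
The rest can finish in the order charlie, bravo, alpha, hotel, delta, golf. Verifying each step:
  pool = (2, 3)
  charlie: need (2, 1) fits (2, 3); releases (1, 2), pool now (3, 5)
  bravo: need (3, 4) fits (3, 5); releases (0, 2), pool now (3, 7)
  alpha: need (3, 6) fits (3, 7); releases (0, 1), pool now (3, 8)
  hotel: need (3, 7) fits (3, 8); releases (1, 1), pool now (4, 9)
  delta: need (1, 9) fits (4, 9); releases (1, 0), pool now (5, 9)
  golf: need (5, 8) fits (5, 9); releases (0, 2), pool now (5, 11)


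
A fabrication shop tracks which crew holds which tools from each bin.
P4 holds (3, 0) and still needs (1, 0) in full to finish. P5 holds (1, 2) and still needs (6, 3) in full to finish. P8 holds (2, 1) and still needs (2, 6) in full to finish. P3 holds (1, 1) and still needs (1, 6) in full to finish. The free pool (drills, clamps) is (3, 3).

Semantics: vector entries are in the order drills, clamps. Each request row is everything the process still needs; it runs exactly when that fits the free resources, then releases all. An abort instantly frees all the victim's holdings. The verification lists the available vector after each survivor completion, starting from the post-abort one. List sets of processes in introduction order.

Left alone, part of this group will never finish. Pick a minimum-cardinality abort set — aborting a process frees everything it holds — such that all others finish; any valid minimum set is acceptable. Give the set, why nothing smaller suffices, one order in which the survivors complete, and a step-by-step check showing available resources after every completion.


Abort P3.
Key observation: P8 had no path to completion before; after the abort of P3 ((1, 1) returned), step 3 is where it fits.
Why nothing smaller works: aborting no one leaves the state deadlocked as given.
Survivors finish in the order: P4, P5, P8. Verifying each step (pool after the aborts first):
  pool = (4, 4)
  P4 needs (1, 0) <= (4, 4) -> finishes; pool += (3, 0) = (7, 4)
  P5 needs (6, 3) <= (7, 4) -> finishes; pool += (1, 2) = (8, 6)
  P8 needs (2, 6) <= (8, 6) -> finishes; pool += (2, 1) = (10, 7)


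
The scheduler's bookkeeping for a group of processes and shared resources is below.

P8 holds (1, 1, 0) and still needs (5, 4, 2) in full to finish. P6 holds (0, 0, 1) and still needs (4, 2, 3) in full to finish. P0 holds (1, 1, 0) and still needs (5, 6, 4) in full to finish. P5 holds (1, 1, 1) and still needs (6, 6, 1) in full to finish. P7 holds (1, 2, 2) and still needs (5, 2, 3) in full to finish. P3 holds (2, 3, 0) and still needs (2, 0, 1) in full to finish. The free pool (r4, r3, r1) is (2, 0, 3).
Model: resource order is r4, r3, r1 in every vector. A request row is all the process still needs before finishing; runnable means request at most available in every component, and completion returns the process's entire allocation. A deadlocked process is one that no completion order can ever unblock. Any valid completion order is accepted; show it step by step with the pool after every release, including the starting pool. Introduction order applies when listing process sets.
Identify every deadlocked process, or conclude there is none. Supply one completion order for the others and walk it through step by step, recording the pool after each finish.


Deadlocked: P8, P0, P5 and P7.
Key observation: P3, P6 can finish, but then (4, 3, 4) is all there is, and the blocked group's r4 demands exceed it.
One completion order for the rest: P3, P6. Step-by-step check:
  pool = (2, 0, 3)
  P3: need (2, 0, 1) fits (2, 0, 3); releases (2, 3, 0), pool now (4, 3, 3)
  P6: need (4, 2, 3) fits (4, 3, 3); releases (0, 0, 1), pool now (4, 3, 4)
The stuck group stays short no matter what:
  P8 still needs (5, 4, 2) but only (4, 3, 4) is free — short on r4 and r3
  P0 still needs (5, 6, 4) but only (4, 3, 4) is free — short on r4 and r3
  P5 still needs (6, 6, 1) but only (4, 3, 4) is free — short on r4 and r3
  P7 still needs (5, 2, 3) but only (4, 3, 4) is free — short on r4


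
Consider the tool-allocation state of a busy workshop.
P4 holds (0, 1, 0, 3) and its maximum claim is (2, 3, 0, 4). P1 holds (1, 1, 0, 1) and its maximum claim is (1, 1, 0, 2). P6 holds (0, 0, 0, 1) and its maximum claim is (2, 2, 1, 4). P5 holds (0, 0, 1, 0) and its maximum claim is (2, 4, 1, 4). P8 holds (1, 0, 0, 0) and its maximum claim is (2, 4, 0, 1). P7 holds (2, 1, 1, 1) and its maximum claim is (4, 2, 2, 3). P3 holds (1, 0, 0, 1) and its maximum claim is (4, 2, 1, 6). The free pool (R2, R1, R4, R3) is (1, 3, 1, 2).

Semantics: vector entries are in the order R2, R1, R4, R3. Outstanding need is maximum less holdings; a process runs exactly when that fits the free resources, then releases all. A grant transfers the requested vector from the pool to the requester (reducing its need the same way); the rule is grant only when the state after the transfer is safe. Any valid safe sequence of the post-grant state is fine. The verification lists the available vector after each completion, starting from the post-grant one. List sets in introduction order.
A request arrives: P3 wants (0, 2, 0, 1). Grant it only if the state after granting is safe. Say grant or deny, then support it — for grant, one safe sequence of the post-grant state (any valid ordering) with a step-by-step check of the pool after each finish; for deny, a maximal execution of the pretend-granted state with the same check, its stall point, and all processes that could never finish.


GRANT: granting preserves safety; a valid post-grant sequence is P1, P4, P7, P8, P6, P5, P3.
Key observation: after the grant the pool drops to (1, 1, 1, 1), which still lets P1 finish first and unwind the rest.
Step-by-step check of the post-grant state:
  pool = (1, 1, 1, 1)
  P1: need (0, 0, 0, 1) fits (1, 1, 1, 1); releases (1, 1, 0, 1), pool now (2, 2, 1, 2)
  P4: need (2, 2, 0, 1) fits (2, 2, 1, 2); releases (0, 1, 0, 3), pool now (2, 3, 1, 5)
  P7: need (2, 1, 1, 2) fits (2, 3, 1, 5); releases (2, 1, 1, 1), pool now (4, 4, 2, 6)
  P8: need (1, 4, 0, 1) fits (4, 4, 2, 6); releases (1, 0, 0, 0), pool now (5, 4, 2, 6)
  P6: need (2, 2, 1, 3) fits (5, 4, 2, 6); releases (0, 0, 0, 1), pool now (5, 4, 2, 7)
  P5: need (2, 4, 0, 4) fits (5, 4, 2, 7); releases (0, 0, 1, 0), pool now (5, 4, 3, 7)
  P3: need (3, 0, 1, 4) fits (5, 4, 3, 7); releases (1, 2, 0, 2), pool now (6, 6, 3, 9)


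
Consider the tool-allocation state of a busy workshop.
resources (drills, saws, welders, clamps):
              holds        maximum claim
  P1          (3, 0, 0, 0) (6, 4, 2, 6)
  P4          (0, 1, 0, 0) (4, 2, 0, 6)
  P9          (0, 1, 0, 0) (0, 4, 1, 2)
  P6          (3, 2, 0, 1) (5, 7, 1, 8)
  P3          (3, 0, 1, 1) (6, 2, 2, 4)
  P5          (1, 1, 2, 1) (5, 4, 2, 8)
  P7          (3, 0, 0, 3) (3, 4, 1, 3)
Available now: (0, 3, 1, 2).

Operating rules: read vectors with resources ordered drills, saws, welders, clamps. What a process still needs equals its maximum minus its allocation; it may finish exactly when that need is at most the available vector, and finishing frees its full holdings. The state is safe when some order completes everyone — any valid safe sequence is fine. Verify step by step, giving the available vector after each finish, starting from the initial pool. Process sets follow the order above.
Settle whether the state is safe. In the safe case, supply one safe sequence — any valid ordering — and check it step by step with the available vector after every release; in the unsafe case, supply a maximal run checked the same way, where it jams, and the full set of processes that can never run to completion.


UNSAFE.
Key observation: no order helps: past P9, P7, P3, P1, P4, the free pool tops out at (9, 5, 2, 6), below what each blocked process needs in clamps.
Going as far as possible: P9, P7, P3, P1, P4; after that, nothing fits. Check, step by step:
  pool = (0, 3, 1, 2)
  run P9 (needs (0, 3, 1, 2), free (0, 3, 1, 2)); after release of (0, 1, 0, 0) the pool is (0, 4, 1, 2)
  run P7 (needs (0, 4, 1, 0), free (0, 4, 1, 2)); after release of (3, 0, 0, 3) the pool is (3, 4, 1, 5)
  run P3 (needs (3, 2, 1, 3), free (3, 4, 1, 5)); after release of (3, 0, 1, 1) the pool is (6, 4, 2, 6)
  run P1 (needs (3, 4, 2, 6), free (6, 4, 2, 6)); after release of (3, 0, 0, 0) the pool is (9, 4, 2, 6)
  run P4 (needs (4, 1, 0, 6), free (9, 4, 2, 6)); after release of (0, 1, 0, 0) the pool is (9, 5, 2, 6)
  P6 still needs (2, 5, 1, 7) but only (9, 5, 2, 6) is free — short on clamps
  P5 still needs (4, 3, 0, 7) but only (9, 5, 2, 6) is free — short on clamps
Permanently blocked: P6 and P5.


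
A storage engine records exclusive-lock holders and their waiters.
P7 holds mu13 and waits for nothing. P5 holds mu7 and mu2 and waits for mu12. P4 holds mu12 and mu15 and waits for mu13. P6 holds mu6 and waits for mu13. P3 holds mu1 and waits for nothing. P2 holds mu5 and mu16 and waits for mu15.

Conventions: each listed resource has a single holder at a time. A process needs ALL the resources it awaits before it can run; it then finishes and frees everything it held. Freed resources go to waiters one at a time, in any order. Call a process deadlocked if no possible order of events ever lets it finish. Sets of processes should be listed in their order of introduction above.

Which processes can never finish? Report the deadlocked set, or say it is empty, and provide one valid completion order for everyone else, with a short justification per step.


Nothing here is deadlocked.
Key observation: no waiting chain loops back on itself — every chain ends at a process that waits on nothing, so everyone eventually runs.
One completion order for the rest: P7, P4, P5, P2, P3, P6.
Check, step by step:
  run P7 (it waits on nothing); releases mu13
  run P4 (all its waits — mu13 — are resolved); releases mu12 and mu15
  run P5 (all its waits — mu12 — are resolved); releases mu7 and mu2
  run P2 (all its waits — mu15 — are resolved); releases mu5 and mu16
  run P3 (it waits on nothing); releases mu1
  run P6 (all its waits — mu13 — are resolved); releases mu6


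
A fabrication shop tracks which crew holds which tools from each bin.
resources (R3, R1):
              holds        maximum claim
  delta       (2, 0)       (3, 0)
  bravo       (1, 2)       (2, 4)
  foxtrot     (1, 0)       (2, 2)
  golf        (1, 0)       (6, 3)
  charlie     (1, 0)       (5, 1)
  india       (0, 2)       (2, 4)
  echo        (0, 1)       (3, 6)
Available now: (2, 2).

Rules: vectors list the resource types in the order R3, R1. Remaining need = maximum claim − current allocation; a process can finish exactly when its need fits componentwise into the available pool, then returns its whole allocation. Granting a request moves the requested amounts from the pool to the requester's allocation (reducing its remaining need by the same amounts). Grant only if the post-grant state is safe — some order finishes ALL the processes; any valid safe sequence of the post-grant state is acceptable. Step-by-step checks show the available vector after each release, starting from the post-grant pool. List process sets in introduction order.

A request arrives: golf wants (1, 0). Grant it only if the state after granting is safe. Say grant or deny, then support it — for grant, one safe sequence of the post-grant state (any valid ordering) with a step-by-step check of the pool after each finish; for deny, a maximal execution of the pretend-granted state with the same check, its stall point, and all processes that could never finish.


GRANT. The post-grant state is safe; one safe sequence: delta, india, bravo, charlie, foxtrot, echo, golf.
Key observation: even at the reduced pool (1, 2), delta fits immediately, so safety survives the grant.
Verifying the post-grant state step by step:
  pool = (1, 2)
  delta: need (1, 0) fits (1, 2); releases (2, 0), pool now (3, 2)
  india: need (2, 2) fits (3, 2); releases (0, 2), pool now (3, 4)
  bravo: need (1, 2) fits (3, 4); releases (1, 2), pool now (4, 6)
  charlie: need (4, 1) fits (4, 6); releases (1, 0), pool now (5, 6)
  foxtrot: need (1, 2) fits (5, 6); releases (1, 0), pool now (6, 6)
  echo: need (3, 5) fits (6, 6); releases (0, 1), pool now (6, 7)
  golf: need (4, 3) fits (6, 7); releases (2, 0), pool now (8, 7)


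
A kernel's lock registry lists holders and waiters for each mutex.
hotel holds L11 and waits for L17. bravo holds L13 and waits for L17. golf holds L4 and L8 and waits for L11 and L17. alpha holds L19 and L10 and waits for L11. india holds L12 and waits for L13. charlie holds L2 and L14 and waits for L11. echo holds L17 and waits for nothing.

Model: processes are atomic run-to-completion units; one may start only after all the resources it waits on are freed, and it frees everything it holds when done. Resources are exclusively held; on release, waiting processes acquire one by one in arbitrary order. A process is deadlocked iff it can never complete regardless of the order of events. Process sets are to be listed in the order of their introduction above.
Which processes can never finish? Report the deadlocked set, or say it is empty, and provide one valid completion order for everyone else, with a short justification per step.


Nothing here is deadlocked.
Key observation: the wait relation is loop-free; peeling off processes with no waits unwinds the whole state.
A valid finishing order for the others: echo, hotel, bravo, golf, charlie, india, alpha.
Step-by-step check:
  echo waits on nothing -> runs at once and releases L17
  hotel waits on L17 — all released -> runs and releases L11
  bravo waits on L17 — all released -> runs and releases L13
  golf waits on L11 and L17 — all released -> runs and releases L4 and L8
  charlie waits on L11 — all released -> runs and releases L2 and L14
  india waits on L13 — all released -> runs and releases L12
  alpha waits on L11 — all released -> runs and releases L19 and L10


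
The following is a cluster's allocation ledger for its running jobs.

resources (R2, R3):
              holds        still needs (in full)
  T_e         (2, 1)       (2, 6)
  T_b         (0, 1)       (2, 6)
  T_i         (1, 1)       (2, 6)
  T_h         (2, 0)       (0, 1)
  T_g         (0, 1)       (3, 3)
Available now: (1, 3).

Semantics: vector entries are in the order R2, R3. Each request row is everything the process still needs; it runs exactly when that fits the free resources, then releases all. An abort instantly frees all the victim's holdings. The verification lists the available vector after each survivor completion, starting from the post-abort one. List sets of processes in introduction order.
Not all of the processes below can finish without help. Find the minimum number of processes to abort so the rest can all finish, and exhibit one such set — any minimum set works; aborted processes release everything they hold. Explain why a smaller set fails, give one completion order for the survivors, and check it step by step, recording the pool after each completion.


Minimum abort set: T_e and T_b.
Key observation: before aborting T_e and T_b, T_i was permanently blocked — no order could ever run it; afterwards it completes at step 3.
Why nothing smaller works — every single abort fails: T_e alone leaves T_b blocked (short on R3); T_b alone leaves T_e blocked (short on R3); T_i alone leaves T_e blocked (short on R3); T_h alone leaves T_e blocked (short on R3); T_g alone leaves T_e blocked (short on R3).
Survivors finish in the order: T_h, T_g, T_i. Verifying each step (pool after the aborts first):
  pool = (3, 5)
  T_h needs (0, 1) <= (3, 5) -> finishes; pool += (2, 0) = (5, 5)
  T_g needs (3, 3) <= (5, 5) -> finishes; pool += (0, 1) = (5, 6)
  T_i needs (2, 6) <= (5, 6) -> finishes; pool += (1, 1) = (6, 7)


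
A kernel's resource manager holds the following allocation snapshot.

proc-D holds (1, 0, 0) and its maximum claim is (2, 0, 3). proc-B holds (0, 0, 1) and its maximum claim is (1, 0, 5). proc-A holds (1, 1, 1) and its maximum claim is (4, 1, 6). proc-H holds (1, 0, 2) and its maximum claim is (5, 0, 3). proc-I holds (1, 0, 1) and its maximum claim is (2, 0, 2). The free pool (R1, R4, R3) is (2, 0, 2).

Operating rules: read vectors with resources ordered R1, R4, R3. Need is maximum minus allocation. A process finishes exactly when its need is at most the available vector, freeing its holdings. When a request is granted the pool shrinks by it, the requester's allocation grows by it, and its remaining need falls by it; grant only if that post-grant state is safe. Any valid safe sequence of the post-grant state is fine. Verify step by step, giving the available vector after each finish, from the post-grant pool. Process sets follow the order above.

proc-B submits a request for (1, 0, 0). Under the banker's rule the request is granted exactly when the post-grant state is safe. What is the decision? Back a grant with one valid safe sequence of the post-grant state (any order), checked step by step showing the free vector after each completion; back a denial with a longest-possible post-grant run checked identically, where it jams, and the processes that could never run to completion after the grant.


DENY. Granting would leave the state unsafe.
Key observation: after proc-I, proc-D the pool peaks at (3, 0, 3), and each blocked process is short somewhere: proc-B on R3; proc-A on R3; proc-H on R1.
Pretend the grant happened; the run proc-I, proc-D goes as far as possible. Check, step by step:
  pool = (1, 0, 2)
  run proc-I (needs (1, 0, 1), free (1, 0, 2)); after release of (1, 0, 1) the pool is (2, 0, 3)
  run proc-D (needs (1, 0, 3), free (2, 0, 3)); after release of (1, 0, 0) the pool is (3, 0, 3)
  blocked: proc-B wants (0, 0, 4), pool (3, 0, 3) — not enough R3
  blocked: proc-A wants (3, 0, 5), pool (3, 0, 3) — not enough R3
  blocked: proc-H wants (4, 0, 1), pool (3, 0, 3) — not enough R1
Processes that could never finish after the grant: proc-B, proc-A and proc-H.


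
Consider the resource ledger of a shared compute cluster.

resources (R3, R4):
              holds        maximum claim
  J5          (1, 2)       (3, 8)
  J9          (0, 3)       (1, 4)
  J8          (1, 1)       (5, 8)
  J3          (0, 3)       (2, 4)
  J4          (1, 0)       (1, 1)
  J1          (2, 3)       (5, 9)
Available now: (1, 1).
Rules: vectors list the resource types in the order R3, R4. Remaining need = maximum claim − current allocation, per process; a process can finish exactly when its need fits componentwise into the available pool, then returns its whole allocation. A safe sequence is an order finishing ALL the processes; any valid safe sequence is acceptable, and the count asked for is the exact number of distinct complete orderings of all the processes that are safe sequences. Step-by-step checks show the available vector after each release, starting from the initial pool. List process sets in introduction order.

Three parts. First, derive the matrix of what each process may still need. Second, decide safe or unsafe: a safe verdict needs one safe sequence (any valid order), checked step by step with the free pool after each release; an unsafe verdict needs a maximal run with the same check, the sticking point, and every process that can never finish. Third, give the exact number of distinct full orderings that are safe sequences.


(1) Need matrix, components ordered R3, R4:
  J5: (2, 6)
  J9: (1, 1)
  J8: (4, 7)
  J3: (2, 1)
  J4: (0, 1)
  J1: (3, 6)
(2) The state is SAFE; one workable sequence: J4, J9, J3, J5, J1, J8.
Key observation: the order's first zero-slack moment is J4 ((0, 1) needed, (1, 1) free — a requested resource with nothing to spare).
Verifying each step:
  pool = (1, 1)
  run J4 (needs (0, 1), free (1, 1)); after release of (1, 0) the pool is (2, 1)
  run J9 (needs (1, 1), free (2, 1)); after release of (0, 3) the pool is (2, 4)
  run J3 (needs (2, 1), free (2, 4)); after release of (0, 3) the pool is (2, 7)
  run J5 (needs (2, 6), free (2, 7)); after release of (1, 2) the pool is (3, 9)
  run J1 (needs (3, 6), free (3, 9)); after release of (2, 3) the pool is (5, 12)
  run J8 (needs (4, 7), free (5, 12)); after release of (1, 1) the pool is (6, 13)
(3) Exactly 3 of the possible complete orderings are safe sequences.


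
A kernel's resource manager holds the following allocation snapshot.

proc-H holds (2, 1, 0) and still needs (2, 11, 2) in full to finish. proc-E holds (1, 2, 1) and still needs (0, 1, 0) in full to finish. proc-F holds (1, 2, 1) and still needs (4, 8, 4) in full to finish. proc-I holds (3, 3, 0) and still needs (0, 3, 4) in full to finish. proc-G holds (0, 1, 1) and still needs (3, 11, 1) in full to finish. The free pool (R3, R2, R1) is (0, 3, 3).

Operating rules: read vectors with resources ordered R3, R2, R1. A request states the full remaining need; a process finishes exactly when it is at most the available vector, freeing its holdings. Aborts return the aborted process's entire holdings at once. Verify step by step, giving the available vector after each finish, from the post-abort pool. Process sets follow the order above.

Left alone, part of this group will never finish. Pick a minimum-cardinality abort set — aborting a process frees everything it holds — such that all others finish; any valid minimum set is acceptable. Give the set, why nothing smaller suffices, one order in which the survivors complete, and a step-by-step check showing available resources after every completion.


Minimum abort set: proc-G.
Key observation: proc-H could never have finished before the abort; with (0, 1, 1) returned by proc-G, it fits at step 4.
Why nothing smaller works: aborting no one leaves the state deadlocked as given.
The survivors complete as proc-I, proc-E, proc-F, proc-H. Verifying each step (starting from the post-abort pool):
  pool = (0, 4, 4)
  proc-I: need (0, 3, 4) fits (0, 4, 4); releases (3, 3, 0), pool now (3, 7, 4)
  proc-E: need (0, 1, 0) fits (3, 7, 4); releases (1, 2, 1), pool now (4, 9, 5)
  proc-F: need (4, 8, 4) fits (4, 9, 5); releases (1, 2, 1), pool now (5, 11, 6)
  proc-H: need (2, 11, 2) fits (5, 11, 6); releases (2, 1, 0), pool now (7, 12, 6)


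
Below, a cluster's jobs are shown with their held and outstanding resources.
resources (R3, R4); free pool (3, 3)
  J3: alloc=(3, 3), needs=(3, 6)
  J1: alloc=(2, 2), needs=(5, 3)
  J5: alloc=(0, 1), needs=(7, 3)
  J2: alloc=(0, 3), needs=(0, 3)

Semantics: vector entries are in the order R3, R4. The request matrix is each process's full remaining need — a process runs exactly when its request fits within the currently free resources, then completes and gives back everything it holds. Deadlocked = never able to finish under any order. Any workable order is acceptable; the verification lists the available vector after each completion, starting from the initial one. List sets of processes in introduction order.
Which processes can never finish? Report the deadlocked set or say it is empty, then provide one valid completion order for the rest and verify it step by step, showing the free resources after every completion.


The deadlocked set is empty.
Key observation: there is always a runnable process — J2 first — so the state unwinds completely.
A valid finishing order for the others: J2, J3, J1, J5. Verifying each step:
  pool = (3, 3)
  J2 needs (0, 3) <= (3, 3) -> finishes; pool += (0, 3) = (3, 6)
  J3 needs (3, 6) <= (3, 6) -> finishes; pool += (3, 3) = (6, 9)
  J1 needs (5, 3) <= (6, 9) -> finishes; pool += (2, 2) = (8, 11)
  J5 needs (7, 3) <= (8, 11) -> finishes; pool += (0, 1) = (8, 12)


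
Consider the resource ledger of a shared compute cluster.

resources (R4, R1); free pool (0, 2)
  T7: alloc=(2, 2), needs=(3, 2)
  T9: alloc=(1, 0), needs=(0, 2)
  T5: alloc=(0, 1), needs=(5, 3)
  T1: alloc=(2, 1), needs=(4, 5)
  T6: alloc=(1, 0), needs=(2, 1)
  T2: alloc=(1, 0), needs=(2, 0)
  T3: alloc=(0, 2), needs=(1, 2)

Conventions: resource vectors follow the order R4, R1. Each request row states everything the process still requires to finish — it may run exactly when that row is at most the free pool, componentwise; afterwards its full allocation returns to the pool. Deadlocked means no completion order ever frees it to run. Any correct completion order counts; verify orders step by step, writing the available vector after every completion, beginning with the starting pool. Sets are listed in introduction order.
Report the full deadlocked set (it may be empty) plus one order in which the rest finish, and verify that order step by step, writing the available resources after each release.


The deadlocked set is T7, T5, T1, T6 and T2.
Key observation: once T9, T3 finish, the pool peaks at (1, 4) — and every remaining process still needs more R4 than that.
One completion order for the rest: T9, T3. Walking it through:
  pool = (0, 2)
  T9: need (0, 2) fits (0, 2); releases (1, 0), pool now (1, 2)
  T3: need (1, 2) fits (1, 2); releases (0, 2), pool now (1, 4)
The blocked processes can never fit:
  blocked: T7 wants (3, 2), pool (1, 4) — not enough R4
  blocked: T5 wants (5, 3), pool (1, 4) — not enough R4
  blocked: T1 wants (4, 5), pool (1, 4) — not enough R4 and R1
  blocked: T6 wants (2, 1), pool (1, 4) — not enough R4
  blocked: T2 wants (2, 0), pool (1, 4) — not enough R4


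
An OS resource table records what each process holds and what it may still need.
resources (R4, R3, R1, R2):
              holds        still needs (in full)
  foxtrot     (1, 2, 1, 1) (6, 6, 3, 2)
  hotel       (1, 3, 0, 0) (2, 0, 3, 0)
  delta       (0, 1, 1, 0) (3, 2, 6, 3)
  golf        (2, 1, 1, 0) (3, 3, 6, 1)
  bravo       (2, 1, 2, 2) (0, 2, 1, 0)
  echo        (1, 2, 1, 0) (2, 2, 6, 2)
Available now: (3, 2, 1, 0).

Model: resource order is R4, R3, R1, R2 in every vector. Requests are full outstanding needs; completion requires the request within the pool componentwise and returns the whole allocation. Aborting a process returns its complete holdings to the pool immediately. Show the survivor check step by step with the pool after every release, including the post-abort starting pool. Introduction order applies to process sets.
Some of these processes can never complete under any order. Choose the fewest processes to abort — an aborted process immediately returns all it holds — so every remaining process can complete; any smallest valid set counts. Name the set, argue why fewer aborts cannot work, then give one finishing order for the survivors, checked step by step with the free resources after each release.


The answer: abort delta and echo.
Key observation: before aborting delta and echo, golf was permanently blocked — no order could ever run it; afterwards it completes at step 4.
Minimality, checking each single-abort alternative: foxtrot alone leaves delta blocked (short on R1); hotel alone leaves delta blocked (short on R1); delta alone leaves golf blocked (short on R1); golf alone leaves delta blocked (short on R1); bravo alone leaves delta blocked (short on R1); echo alone leaves delta blocked (short on R1).
One survivor order: hotel, bravo, foxtrot, golf. Step-by-step check (post-abort pool first):
  pool = (4, 5, 3, 0)
  run hotel (needs (2, 0, 3, 0), free (4, 5, 3, 0)); after release of (1, 3, 0, 0) the pool is (5, 8, 3, 0)
  run bravo (needs (0, 2, 1, 0), free (5, 8, 3, 0)); after release of (2, 1, 2, 2) the pool is (7, 9, 5, 2)
  run foxtrot (needs (6, 6, 3, 2), free (7, 9, 5, 2)); after release of (1, 2, 1, 1) the pool is (8, 11, 6, 3)
  run golf (needs (3, 3, 6, 1), free (8, 11, 6, 3)); after release of (2, 1, 1, 0) the pool is (10, 12, 7, 3)
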